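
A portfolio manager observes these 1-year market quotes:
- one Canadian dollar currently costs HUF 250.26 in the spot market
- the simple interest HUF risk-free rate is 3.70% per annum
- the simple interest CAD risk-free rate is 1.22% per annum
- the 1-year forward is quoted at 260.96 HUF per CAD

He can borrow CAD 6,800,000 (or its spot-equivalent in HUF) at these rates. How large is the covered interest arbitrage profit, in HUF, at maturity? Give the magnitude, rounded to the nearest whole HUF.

HUF 31,443,826

T = 1 year.
Invest the CAD and cover forward: 6,800,000 × 1.012200 × 260.96 = HUF 1,796,177,241.60.
Convert at spot and invest in HUF: 6,800,000 × 250.26 × 1.037000 = HUF 1,764,733,416.00.
The quoted forward overvalues CAD, so borrow HUF, buy CAD at spot, deposit the CAD at 1.22%, and sell the proceeds forward at 260.96.
Profit = 1,796,177,241.60 − 1,764,733,416.00 = HUF 31,443,826.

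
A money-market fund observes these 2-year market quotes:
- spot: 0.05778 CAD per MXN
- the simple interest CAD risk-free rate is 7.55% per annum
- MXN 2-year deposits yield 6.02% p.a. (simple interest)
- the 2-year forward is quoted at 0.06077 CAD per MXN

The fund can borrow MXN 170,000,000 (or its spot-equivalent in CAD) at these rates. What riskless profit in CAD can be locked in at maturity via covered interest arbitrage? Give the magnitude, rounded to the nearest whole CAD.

CAD 268,928

T = 2 years.
Invest the MXN and cover forward: 170,000,000 × 1.120400 × 0.06077 = CAD 11,574,740.36.
Convert at spot and invest in CAD: 170,000,000 × 0.05778 × 1.151000 = CAD 11,305,812.60.
The quoted forward overvalues MXN, so borrow CAD, buy MXN at spot, deposit the MXN at 6.02%, and sell the proceeds forward at 0.06077.
Arbitrage profit = |11,574,740.36 − 11,305,812.60| = CAD 268,928.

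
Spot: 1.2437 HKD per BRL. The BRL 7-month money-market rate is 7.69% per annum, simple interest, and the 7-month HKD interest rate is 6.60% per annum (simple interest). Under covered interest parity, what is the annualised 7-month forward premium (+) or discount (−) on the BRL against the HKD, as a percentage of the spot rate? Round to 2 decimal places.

-1.04%

T = 7/12 years.
No-arbitrage forward: 1.2437 × 1.038500 / 1.0448583 = 1.2361317 HKD/BRL.
Annualised premium = (F − S)/S × (1/T) = (1.2361317 − 1.2437)/1.2437 ÷ (7/12) = -1.04%.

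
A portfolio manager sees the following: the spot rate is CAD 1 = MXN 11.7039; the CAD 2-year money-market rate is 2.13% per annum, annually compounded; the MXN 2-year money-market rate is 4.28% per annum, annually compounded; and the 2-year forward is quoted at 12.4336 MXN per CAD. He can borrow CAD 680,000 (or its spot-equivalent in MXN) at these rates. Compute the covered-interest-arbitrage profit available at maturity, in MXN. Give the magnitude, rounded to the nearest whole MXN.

MXN 164,369

T = 2 years.
Invest the CAD and cover forward: 680,000 × 1.04305369 × 12.4336 = MXN 8,818,860.40.
Convert at spot and invest in MXN: 680,000 × 11.7039 × 1.08743184 = MXN 8,654,491.59.
The quoted forward overvalues CAD, so borrow MXN, buy CAD at spot, deposit the CAD at 2.13%, and sell the proceeds forward at 12.4336.
Profit = 8,818,860.40 − 8,654,491.59 = MXN 164,369.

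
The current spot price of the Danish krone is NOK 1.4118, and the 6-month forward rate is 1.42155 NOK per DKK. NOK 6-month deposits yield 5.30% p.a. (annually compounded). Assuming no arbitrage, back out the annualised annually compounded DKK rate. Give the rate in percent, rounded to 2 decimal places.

T = 6/12 years.
F/S = 1.42155/1.4118 = 1.0069061 = (growth of NOK) / (growth of DKK).
NOK growth factor: (1 + 0.0530)^(6/12) = 1.0261579.
Hence g_DKK = 1.0191198.
r = 1.0191198^(12/6) − 1 = 0.038605 → 3.86%.

3.86%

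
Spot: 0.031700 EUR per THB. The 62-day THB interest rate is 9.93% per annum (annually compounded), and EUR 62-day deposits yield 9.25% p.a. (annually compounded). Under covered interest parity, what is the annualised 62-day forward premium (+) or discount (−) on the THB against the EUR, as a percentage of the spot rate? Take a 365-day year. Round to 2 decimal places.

T = 62/365 years.
CIP forward (EUR per THB) = 0.0317 × 1.015141/1.0162115 = 0.031666607.
Annualised premium = (F − S)/S × (1/T) = (0.031666607 − 0.0317)/0.0317 ÷ (62/365) = -0.62%.

-0.62%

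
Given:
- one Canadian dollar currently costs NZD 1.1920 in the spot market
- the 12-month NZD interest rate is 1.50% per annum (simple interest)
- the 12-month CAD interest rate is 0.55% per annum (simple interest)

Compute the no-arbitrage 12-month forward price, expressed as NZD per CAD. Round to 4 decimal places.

T = 1 year.
NZD accumulates by 1 + 0.0150×1 = 1.015000.
CAD accumulates by 1 + 0.0055×1 = 1.005500.
So F = 1.192 × 1.015000 / 1.005500 = 1.203262 (NZD/CAD).

1.2033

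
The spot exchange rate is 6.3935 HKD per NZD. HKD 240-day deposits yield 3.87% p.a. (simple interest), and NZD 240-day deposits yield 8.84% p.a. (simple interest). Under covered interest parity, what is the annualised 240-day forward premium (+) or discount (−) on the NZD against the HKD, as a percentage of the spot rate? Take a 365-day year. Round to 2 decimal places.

T = 240/365 years.
F = S · g_HKD/g_NZD = 6.3935 × 1.0254466/1.058126 = 6.1960417.
(F − S)/S ÷ T = (6.1960417 − 6.3935)/6.3935/(240/365) = -0.046970 → -4.70%.

-4.70%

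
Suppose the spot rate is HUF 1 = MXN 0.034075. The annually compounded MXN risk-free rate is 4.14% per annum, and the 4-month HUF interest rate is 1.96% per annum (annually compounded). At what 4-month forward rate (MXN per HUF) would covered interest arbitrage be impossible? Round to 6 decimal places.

T = 4/12 years.
MXN accumulates by (1 + 0.0414)^(4/12) = 1.0136138.
Growth of 1 HUF over T: (1 + 0.0196)^(4/12) = 1.0064911.
CIP: F = S · (grow MXN)/(grow HUF) = 0.034075 × 1.0136138/1.0064911 = 0.03431614 MXN per HUF.

0.034316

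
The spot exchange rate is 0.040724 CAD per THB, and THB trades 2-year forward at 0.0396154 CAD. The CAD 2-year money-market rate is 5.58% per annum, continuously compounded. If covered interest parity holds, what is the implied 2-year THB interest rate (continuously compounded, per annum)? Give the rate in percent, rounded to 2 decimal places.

6.96%

T = 2 years.
CIP gives F = S · g_CAD/g_THB, so g_CAD/g_THB = 0.0396154/0.040724 = 0.9727777.
The CAD side grows by e^(0.0558×2) = 1.1180655.
Hence g_THB = 1.1493535.
r = ln(1.1493535)/2 = 0.069600 → 6.96%.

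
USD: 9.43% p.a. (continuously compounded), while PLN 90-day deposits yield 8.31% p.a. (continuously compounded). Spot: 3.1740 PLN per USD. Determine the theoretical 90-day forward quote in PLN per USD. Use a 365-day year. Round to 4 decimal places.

T = 90/365 years.
Growth of 1 PLN over T: e^(0.0831×90/365) = 1.0207018.
USD accumulates by e^(0.0943×90/365) = 1.0235245.
So F = 3.174 × 1.0207018 / 1.0235245 = 3.165247 (PLN/USD).

3.1652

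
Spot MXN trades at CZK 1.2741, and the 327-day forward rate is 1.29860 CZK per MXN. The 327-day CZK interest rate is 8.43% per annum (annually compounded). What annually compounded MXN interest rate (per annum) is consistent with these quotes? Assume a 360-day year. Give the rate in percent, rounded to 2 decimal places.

T = 327/360 years.
By CIP, F/S equals the CZK-to-MXN growth ratio: 1.2986/1.2741 = 1.0192293.
The CZK side grows by (1 + 0.0843)^(327/360) = 1.0762853.
That pins the MXN growth at 1.0559796.
Annualise: 1.0559796^(360/327) − 1 = 0.061800 = 6.18%.

6.18%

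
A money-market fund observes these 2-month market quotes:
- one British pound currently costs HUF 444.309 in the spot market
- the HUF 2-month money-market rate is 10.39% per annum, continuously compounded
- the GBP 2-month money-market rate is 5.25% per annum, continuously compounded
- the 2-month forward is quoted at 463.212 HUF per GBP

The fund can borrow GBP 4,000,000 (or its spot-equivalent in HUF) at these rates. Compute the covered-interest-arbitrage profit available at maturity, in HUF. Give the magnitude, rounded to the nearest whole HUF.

HUF 60,851,741

T = 2/12 years.
Route A — deposit GBP, sell forward: 4,000,000 × 1.008788393148 × 463.212 = HUF 1,869,131,556.67.
Route B — convert at spot, deposit HUF: 4,000,000 × 444.309 × 1.017467469348 = HUF 1,808,279,815.35.
The quoted forward overvalues GBP, so borrow HUF, buy GBP at spot, deposit the GBP at 5.25%, and sell the proceeds forward at 463.212.
Arbitrage profit = |1,869,131,556.67 − 1,808,279,815.35| = HUF 60,851,741.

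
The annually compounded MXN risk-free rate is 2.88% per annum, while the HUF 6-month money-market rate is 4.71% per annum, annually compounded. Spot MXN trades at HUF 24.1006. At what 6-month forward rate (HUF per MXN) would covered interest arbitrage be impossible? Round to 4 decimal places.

T = 6/12 years.
HUF accumulates by (1 + 0.0471)^(6/12) = 1.02327904.
MXN growth factor: (1 + 0.0288)^(6/12) = 1.01429779.
So F = 24.1006 × 1.02327904 / 1.01429779 = 24.314002 (HUF/MXN).

24.3140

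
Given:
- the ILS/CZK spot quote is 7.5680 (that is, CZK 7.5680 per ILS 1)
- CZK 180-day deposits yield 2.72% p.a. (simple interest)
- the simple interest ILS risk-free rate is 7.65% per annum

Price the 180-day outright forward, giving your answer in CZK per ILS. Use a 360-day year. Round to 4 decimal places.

T = 180/360 years.
Growth of 1 CZK over T: 1 + 0.0272×180/360 = 1.013600.
Growth of 1 ILS over T: 1 + 0.0765×180/360 = 1.038250.
So F = 7.568 × 1.013600 / 1.038250 = 7.388322 (CZK/ILS).

7.3883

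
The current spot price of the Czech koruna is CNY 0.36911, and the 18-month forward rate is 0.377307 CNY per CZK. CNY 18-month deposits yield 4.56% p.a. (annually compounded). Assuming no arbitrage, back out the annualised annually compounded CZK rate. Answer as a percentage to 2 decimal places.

3.04%

T = 18/12 years.
By CIP, F/S equals the CNY-to-CZK growth ratio: 0.377307/0.36911 = 1.0222075.
CNY growth factor: (1 + 0.0456)^(18/12) = 1.0691739.
That pins the CZK growth at 1.0459461.
Annualise: 1.0459461^(12/18) − 1 = 0.030401 = 3.04%.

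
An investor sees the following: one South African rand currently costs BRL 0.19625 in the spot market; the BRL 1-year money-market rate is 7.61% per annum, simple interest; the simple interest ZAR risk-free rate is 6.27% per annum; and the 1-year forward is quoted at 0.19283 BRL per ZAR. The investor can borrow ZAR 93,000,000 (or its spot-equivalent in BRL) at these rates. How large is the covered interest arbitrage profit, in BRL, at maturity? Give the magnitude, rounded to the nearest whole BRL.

BRL 582,569

T = 1 year.
Invest the ZAR and cover forward: 93,000,000 × 1.062700 × 0.19283 = BRL 19,057,601.01.
Convert at spot and invest in BRL: 93,000,000 × 0.19625 × 1.076100 = BRL 19,640,170.13.
The quoted forward undervalues ZAR, so borrow ZAR, convert to BRL at spot, deposit the BRL at 7.61%, and buy ZAR forward at 0.19283 to cover the loan.
Profit = 19,640,170.13 − 19,057,601.01 = BRL 582,569.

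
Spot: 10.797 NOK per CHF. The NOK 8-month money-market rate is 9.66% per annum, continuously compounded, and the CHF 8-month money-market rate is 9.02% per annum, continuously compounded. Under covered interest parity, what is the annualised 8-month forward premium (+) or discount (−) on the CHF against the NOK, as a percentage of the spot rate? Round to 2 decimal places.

T = 8/12 years.
F = S · g_NOK/g_CHF = 10.797 × 1.0665189/1.0619781 = 10.843166.
Annualised premium = (F − S)/S × (1/T) = (10.843166 − 10.797)/10.797 ÷ (8/12) = 0.64%.

+0.64%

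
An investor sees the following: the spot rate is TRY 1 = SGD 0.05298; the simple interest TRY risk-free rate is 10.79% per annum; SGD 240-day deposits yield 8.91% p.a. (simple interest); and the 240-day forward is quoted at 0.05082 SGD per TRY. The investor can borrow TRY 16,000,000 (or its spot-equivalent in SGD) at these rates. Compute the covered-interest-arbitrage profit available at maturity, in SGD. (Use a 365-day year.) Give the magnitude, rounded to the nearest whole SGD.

SGD 26,533

T = 240/365 years.
Keep in TRY, deliver into the forward: 16,000,000·1.07094795·0.05082 = SGD 870,809.20.
Swap to SGD now, deposit: 16,000,000·0.05298·1.0585863 = SGD 897,342.43.
The quoted forward undervalues TRY, so borrow TRY, convert to SGD at spot, deposit the SGD at 8.91%, and buy TRY forward at 0.05082 to cover the loan.
Arbitrage profit = |870,809.20 − 897,342.43| = SGD 26,533.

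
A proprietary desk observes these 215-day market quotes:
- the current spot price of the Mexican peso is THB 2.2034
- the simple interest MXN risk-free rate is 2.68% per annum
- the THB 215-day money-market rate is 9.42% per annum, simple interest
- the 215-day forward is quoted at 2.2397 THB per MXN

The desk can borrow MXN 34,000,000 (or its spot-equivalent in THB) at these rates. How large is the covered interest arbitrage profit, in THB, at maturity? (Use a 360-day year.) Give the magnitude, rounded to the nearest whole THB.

THB 1,761,607

T = 215/360 years.
Invest the MXN and cover forward: 34,000,000 × 1.0160055556 × 2.2397 = THB 77,368,619.86.
Convert at spot and invest in THB: 34,000,000 × 2.2034 × 1.0562583333 = THB 79,130,226.79.
The quoted forward undervalues MXN, so borrow MXN, convert to THB at spot, deposit the THB at 9.42%, and buy MXN forward at 2.2397 to cover the loan.
Profit = 79,130,226.79 − 77,368,619.86 = THB 1,761,607.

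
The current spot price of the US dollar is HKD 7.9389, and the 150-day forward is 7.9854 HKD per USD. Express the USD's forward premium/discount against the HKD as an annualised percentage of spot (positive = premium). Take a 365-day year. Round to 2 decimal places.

T = 150/365 years.
(F − S)/S = (7.9854 − 7.9389)/7.9389 = 0.0058572.
Annualise by dividing by T: 0.0058572 / (150/365) = 0.014253 → 1.43%.

+1.43%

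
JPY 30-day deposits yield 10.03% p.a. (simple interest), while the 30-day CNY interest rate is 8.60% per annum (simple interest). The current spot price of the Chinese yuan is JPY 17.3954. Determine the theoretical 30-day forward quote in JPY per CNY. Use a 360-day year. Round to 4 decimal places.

T = 30/360 years.
JPY accumulates by 1 + 0.1003×30/360 = 1.00835833.
CNY accumulates by 1 + 0.0860×30/360 = 1.00716667.
Forward (JPY per CNY) = 17.3954 × 1.00835833 / 1.00716667 = 17.415982.

17.4160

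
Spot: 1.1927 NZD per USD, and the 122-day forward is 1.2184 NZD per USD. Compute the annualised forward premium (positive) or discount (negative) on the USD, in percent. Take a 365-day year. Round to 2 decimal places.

T = 122/365 years.
USD trades forward at +2.15477% vs spot over the period.
Annualise by dividing by T: 0.0215477 / (122/365) = 0.064466 → 6.45%.

+6.45%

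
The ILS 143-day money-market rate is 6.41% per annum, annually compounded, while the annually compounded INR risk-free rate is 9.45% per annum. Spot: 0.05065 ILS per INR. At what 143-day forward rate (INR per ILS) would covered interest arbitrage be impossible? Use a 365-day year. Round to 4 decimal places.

T = 143/365 years.
ILS growth factor: (1 + 0.0641)^(143/365) = 1.02463976.
INR growth factor: (1 + 0.0945)^(143/365) = 1.03601009.
Forward (ILS per INR) = 0.05065 × 1.02463976 / 1.03601009 = 0.050094110.
Quoted the other way: 1/0.050094110 = 19.9624 INR per ILS.

19.9624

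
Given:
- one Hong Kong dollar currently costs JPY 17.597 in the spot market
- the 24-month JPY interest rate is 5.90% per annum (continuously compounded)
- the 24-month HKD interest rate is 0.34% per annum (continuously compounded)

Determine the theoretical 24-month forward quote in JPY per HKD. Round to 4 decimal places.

19.6667

T = 2 years.
Growth of 1 JPY over T: e^(0.0590×2) = 1.12524411.
HKD growth factor: e^(0.0034×2) = 1.00682317.
Forward (JPY per HKD) = 17.597 × 1.12524411 / 1.00682317 = 19.666731.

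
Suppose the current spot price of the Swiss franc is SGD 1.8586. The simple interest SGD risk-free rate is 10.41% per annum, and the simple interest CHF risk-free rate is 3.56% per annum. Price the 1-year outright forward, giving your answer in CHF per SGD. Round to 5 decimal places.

0.50466

T = 1 year.
SGD growth factor: 1 + 0.1041×1 = 1.104100.
CHF growth factor: 1 + 0.0356×1 = 1.035600.
So F = 1.8586 × 1.104100 / 1.035600 = 1.981538 (SGD/CHF).
Invert for CHF per SGD: 1 / 1.981538 = 0.50466.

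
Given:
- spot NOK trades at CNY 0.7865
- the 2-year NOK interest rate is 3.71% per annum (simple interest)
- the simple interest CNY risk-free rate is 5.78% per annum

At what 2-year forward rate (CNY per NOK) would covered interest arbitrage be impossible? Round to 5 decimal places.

T = 2 years.
CNY growth factor: 1 + 0.0578×2 = 1.115600.
NOK accumulates by 1 + 0.0371×2 = 1.074200.
Forward (CNY per NOK) = 0.7865 × 1.115600 / 1.074200 = 0.8168120.

0.81681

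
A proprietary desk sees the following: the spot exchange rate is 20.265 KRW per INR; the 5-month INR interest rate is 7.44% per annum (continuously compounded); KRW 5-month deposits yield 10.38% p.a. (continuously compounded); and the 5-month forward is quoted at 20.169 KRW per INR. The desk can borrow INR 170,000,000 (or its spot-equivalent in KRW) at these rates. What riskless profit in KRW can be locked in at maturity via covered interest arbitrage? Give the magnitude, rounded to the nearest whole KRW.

T = 5/12 years.
Route A — deposit INR, sell forward: 170,000,000 × 1.031485503887 × 20.169 = KRW 3,536,685,291.74.
Route B — convert at spot, deposit KRW: 170,000,000 × 20.265 × 1.04419891195 = KRW 3,597,317,461.61.
The quoted forward undervalues INR, so borrow INR, convert to KRW at spot, deposit the KRW at 10.38%, and buy INR forward at 20.169 to cover the loan.
The gap between the two covered legs is KRW 60,632,170.

KRW 60,632,170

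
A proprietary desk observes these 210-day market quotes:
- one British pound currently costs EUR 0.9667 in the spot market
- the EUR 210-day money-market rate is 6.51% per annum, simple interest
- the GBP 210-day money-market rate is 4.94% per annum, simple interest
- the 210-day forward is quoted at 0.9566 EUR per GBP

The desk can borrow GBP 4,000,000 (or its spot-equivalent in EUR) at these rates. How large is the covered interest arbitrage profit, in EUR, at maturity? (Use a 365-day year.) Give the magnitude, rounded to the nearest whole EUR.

EUR 76,477

T = 210/365 years.
Keep in GBP, deliver into the forward: 4,000,000·1.028421918·0.9566 = EUR 3,935,153.63.
Swap to EUR now, deposit: 4,000,000·0.9667·1.037454795 = EUR 4,011,630.20.
The quoted forward undervalues GBP, so borrow GBP, convert to EUR at spot, deposit the EUR at 6.51%, and buy GBP forward at 0.9566 to cover the loan.
Arbitrage profit = |3,935,153.63 − 4,011,630.20| = EUR 76,477.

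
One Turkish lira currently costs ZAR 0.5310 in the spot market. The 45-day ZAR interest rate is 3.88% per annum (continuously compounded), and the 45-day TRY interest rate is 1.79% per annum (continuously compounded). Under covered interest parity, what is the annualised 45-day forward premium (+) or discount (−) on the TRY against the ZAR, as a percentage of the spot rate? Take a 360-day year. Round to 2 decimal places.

+2.09%

T = 45/360 years.
CIP forward (ZAR per TRY) = 0.531 × 1.0048618/1.002240 = 0.5323891.
Annualised premium = (F − S)/S × (1/T) = (0.5323891 − 0.531)/0.531 ÷ (45/360) = 2.09%.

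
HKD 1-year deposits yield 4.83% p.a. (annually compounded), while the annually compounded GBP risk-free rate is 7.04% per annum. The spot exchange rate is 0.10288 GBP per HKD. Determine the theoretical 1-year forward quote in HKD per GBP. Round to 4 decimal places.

9.5194

T = 1 year.
Growth of 1 GBP over T: (1 + 0.0704)^1 = 1.070400.
HKD growth factor: (1 + 0.0483)^1 = 1.048300.
CIP: F = S · (grow GBP)/(grow HKD) = 0.10288 × 1.070400/1.048300 = 0.1050489 GBP per HKD.
Quoted the other way: 1/0.1050489 = 9.5194 HKD per GBP.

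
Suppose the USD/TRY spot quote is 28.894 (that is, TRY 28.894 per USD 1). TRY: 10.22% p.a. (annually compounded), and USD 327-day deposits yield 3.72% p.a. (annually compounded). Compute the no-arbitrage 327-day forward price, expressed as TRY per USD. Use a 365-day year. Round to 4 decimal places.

30.5111

T = 327/365 years.
TRY accumulates by (1 + 0.1022)^(327/365) = 1.0910903.
USD accumulates by (1 + 0.0372)^(327/365) = 1.03326345.
CIP: F = S · (grow TRY)/(grow USD) = 28.894 × 1.0910903/1.03326345 = 30.511060 TRY per USD.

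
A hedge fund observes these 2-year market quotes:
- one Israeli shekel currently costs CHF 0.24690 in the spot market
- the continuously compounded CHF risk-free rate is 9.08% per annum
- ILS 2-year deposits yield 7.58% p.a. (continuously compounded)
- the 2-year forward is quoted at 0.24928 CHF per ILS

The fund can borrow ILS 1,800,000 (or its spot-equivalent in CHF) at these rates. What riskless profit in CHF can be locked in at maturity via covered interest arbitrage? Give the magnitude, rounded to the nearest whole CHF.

T = 2 years.
Invest the ILS and cover forward: 1,800,000 × 1.16369467 × 0.24928 = CHF 522,154.45.
Convert at spot and invest in CHF: 1,800,000 × 0.24690 × 1.19913444 = CHF 532,919.33.
The quoted forward undervalues ILS, so borrow ILS, convert to CHF at spot, deposit the CHF at 9.08%, and buy ILS forward at 0.24928 to cover the loan.
The gap between the two covered legs is CHF 10,765.

CHF 10,765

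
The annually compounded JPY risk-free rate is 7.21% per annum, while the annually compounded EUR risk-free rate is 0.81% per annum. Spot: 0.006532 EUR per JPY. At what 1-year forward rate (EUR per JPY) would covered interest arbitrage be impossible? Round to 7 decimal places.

T = 1 year.
EUR growth factor: (1 + 0.0081)^1 = 1.008100.
Growth of 1 JPY over T: (1 + 0.0721)^1 = 1.072100.
Forward (EUR per JPY) = 0.006532 × 1.008100 / 1.072100 = 0.006142066.

0.0061421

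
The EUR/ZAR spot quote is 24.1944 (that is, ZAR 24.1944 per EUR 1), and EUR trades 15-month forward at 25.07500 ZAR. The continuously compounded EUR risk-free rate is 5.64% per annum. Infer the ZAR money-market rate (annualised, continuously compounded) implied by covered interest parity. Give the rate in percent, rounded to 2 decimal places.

8.50%

T = 15/12 years.
CIP gives F = S · g_ZAR/g_EUR, so g_ZAR/g_EUR = 25.075/24.1944 = 1.0363969.
The EUR side grows by e^(0.0564×15/12) = 1.0730446.
Hence g_ZAR = 1.1121001.
Take logs: ln 1.1121001 / (15/12) = 0.085000, so 8.50%.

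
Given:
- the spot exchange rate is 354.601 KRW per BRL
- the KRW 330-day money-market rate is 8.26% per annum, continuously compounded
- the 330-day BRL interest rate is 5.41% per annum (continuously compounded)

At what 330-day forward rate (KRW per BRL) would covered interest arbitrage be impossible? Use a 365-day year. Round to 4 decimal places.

T = 330/365 years.
KRW accumulates by e^(0.0826×330/365) = 1.077538693.
Growth of 1 BRL over T: e^(0.0541×330/365) = 1.050128281.
Forward (KRW per BRL) = 354.601 × 1.077538693 / 1.050128281 = 363.856783.

363.8568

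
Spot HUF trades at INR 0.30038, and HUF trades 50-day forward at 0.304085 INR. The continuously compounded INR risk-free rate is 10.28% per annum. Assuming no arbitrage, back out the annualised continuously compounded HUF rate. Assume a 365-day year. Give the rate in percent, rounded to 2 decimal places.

T = 50/365 years.
F/S = 0.304085/0.30038 = 1.0123344 = (growth of INR) / (growth of HUF).
INR growth factor: e^(0.1028×50/365) = 1.0141818.
Hence g_HUF = 1.0018249.
r = ln(1.0018249)/(50/365) = 0.013310 → 1.33%.

1.33%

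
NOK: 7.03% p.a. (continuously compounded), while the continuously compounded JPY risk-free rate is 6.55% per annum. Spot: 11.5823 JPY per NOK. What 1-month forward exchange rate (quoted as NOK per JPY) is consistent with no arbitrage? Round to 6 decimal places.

T = 1/12 years.
JPY accumulates by e^(0.0655×1/12) = 1.0054733.
NOK growth factor: e^(0.0703×1/12) = 1.0058755.
CIP: F = S · (grow JPY)/(grow NOK) = 11.5823 × 1.0054733/1.0058755 = 11.57767 JPY per NOK.
Invert for NOK per JPY: 1 / 11.57767 = 0.086373.

0.086373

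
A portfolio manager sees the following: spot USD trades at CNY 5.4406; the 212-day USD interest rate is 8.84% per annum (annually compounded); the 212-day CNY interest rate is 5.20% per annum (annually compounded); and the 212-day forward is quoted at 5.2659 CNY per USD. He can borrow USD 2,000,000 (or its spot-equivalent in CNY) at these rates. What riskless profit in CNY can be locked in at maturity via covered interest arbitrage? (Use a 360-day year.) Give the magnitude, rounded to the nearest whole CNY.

T = 212/360 years.
Keep in USD, deliver into the forward: 2,000,000·1.0511491861·5.2659 = CNY 11,070,493.00.
Swap to CNY now, deposit: 2,000,000·5.4406·1.0303026683 = CNY 11,210,929.39.
The quoted forward undervalues USD, so borrow USD, convert to CNY at spot, deposit the CNY at 5.20%, and buy USD forward at 5.2659 to cover the loan.
The gap between the two covered legs is CNY 140,436.

CNY 140,436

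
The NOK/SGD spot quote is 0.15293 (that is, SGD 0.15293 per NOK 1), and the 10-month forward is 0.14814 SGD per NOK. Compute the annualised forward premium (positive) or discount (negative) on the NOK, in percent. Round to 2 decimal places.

-3.76%

T = 10/12 years.
NOK trades forward at -3.13215% vs spot over the period.
Annualise by dividing by T: -0.0313215 / (10/12) = -0.037586 → -3.76%.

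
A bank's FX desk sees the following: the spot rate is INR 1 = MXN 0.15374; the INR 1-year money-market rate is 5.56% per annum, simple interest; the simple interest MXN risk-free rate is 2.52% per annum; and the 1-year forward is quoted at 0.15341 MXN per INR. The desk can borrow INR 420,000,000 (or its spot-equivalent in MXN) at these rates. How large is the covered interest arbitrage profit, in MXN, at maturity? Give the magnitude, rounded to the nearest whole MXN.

MXN 1,816,646

T = 1 year.
Keep in INR, deliver into the forward: 420,000,000·1.055600·0.15341 = MXN 68,014,630.32.
Swap to MXN now, deposit: 420,000,000·0.15374·1.025200 = MXN 66,197,984.16.
The quoted forward overvalues INR, so borrow MXN, buy INR at spot, deposit the INR at 5.56%, and sell the proceeds forward at 0.15341.
Profit = 68,014,630.32 − 66,197,984.16 = MXN 1,816,646.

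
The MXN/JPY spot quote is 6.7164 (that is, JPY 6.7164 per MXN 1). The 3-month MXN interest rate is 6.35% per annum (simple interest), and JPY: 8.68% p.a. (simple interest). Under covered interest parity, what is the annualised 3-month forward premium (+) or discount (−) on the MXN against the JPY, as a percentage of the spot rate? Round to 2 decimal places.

T = 3/12 years.
CIP forward (JPY per MXN) = 6.7164 × 1.021700/1.015875 = 6.7549117.
Annualised premium = (F − S)/S × (1/T) = (6.7549117 − 6.7164)/6.7164 ÷ (3/12) = 2.29%.

+2.29%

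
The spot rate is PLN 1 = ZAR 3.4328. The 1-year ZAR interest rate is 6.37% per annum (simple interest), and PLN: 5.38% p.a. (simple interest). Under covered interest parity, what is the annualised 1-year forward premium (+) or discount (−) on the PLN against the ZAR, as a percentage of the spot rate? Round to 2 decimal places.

+0.94%

T = 1 year.
No-arbitrage forward: 3.4328 × 1.063700 / 1.053800 = 3.4650497 ZAR/PLN.
Annualised premium = (F − S)/S × (1/T) = (3.4650497 − 3.4328)/3.4328 ÷ 1 = 0.94%.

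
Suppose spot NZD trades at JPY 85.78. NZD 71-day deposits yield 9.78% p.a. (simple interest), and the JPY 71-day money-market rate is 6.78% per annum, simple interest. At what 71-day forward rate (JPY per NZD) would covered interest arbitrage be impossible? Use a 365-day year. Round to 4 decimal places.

85.2888

T = 71/365 years.
JPY growth factor: 1 + 0.0678×71/365 = 1.01318849.
NZD accumulates by 1 + 0.0978×71/365 = 1.01902411.
So F = 85.78 × 1.01318849 / 1.01902411 = 85.288766 (JPY/NZD).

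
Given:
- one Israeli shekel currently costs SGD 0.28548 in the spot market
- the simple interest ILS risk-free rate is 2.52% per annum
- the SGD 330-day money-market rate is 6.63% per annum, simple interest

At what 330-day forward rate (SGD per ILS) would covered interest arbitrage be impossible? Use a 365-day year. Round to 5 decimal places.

T = 330/365 years.
SGD accumulates by 1 + 0.0663×330/365 = 1.0599425.
ILS growth factor: 1 + 0.0252×330/365 = 1.0227836.
So F = 0.28548 × 1.0599425 / 1.0227836 = 0.2958518 (SGD/ILS).

0.29585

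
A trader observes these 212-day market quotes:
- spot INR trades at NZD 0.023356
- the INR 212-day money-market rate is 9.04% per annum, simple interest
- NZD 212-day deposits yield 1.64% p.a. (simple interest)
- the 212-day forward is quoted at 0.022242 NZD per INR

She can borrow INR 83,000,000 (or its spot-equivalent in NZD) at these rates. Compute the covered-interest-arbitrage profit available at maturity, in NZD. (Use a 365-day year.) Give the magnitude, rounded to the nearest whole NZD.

T = 212/365 years.
Invest the INR and cover forward: 83,000,000 × 1.052506301 × 0.022242 = NZD 1,943,017.15.
Convert at spot and invest in NZD: 83,000,000 × 0.023356 × 1.009525479 = NZD 1,957,013.60.
The quoted forward undervalues INR, so borrow INR, convert to NZD at spot, deposit the NZD at 1.64%, and buy INR forward at 0.022242 to cover the loan.
The gap between the two covered legs is NZD 13,996.

NZD 13,996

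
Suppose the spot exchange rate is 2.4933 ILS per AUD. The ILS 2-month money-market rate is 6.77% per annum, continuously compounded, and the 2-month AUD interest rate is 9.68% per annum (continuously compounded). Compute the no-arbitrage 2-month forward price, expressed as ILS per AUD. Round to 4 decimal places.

2.4812

T = 2/12 years.
Growth of 1 ILS over T: e^(0.0677×2/12) = 1.0113472.
Growth of 1 AUD over T: e^(0.0968×2/12) = 1.0162642.
CIP: F = S · (grow ILS)/(grow AUD) = 2.4933 × 1.0113472/1.0162642 = 2.481237 ILS per AUD.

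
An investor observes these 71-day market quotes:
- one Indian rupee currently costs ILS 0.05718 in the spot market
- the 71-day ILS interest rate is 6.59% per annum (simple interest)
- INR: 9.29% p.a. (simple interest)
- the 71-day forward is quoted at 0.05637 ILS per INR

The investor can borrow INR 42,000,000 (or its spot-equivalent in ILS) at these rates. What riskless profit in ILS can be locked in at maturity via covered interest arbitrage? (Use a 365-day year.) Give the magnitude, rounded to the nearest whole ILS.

T = 71/365 years.
Route A — deposit INR, sell forward: 42,000,000 × 1.018070959 × 0.05637 = ILS 2,410,323.72.
Route B — convert at spot, deposit ILS: 42,000,000 × 0.05718 × 1.012818904 = ILS 2,432,345.37.
The quoted forward undervalues INR, so borrow INR, convert to ILS at spot, deposit the ILS at 6.59%, and buy INR forward at 0.05637 to cover the loan.
Arbitrage profit = |2,410,323.72 − 2,432,345.37| = ILS 22,022.

ILS 22,022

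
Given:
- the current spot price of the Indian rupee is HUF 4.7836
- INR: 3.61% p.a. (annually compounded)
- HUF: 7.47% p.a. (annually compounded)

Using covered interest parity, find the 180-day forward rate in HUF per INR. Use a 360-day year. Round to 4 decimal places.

T = 180/360 years.
HUF accumulates by (1 + 0.0747)^(180/360) = 1.0366774.
INR growth factor: (1 + 0.0361)^(180/360) = 1.017890.
So F = 4.7836 × 1.0366774 / 1.017890 = 4.871892 (HUF/INR).

4.8719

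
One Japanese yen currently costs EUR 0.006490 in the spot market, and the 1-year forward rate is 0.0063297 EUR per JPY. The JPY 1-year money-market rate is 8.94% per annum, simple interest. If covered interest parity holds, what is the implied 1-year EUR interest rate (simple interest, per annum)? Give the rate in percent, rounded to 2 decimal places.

T = 1 year.
F/S = 0.0063297/0.00649 = 0.9753005 = (growth of EUR) / (growth of JPY).
The JPY side grows by 1 + 0.0894×1 = 1.089400.
That pins the EUR growth at 1.0624924.
r = (1.0624924 − 1)/1 = 0.062492 → 6.25%.

6.25%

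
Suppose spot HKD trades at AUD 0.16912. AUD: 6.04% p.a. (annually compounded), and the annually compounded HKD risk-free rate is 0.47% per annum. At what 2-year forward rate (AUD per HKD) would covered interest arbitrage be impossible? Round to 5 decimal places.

0.18839

T = 2 years.
Growth of 1 AUD over T: (1 + 0.0604)^2 = 1.1244482.
HKD growth factor: (1 + 0.0047)^2 = 1.0094221.
CIP: F = S · (grow AUD)/(grow HKD) = 0.16912 × 1.1244482/1.0094221 = 0.1883916 AUD per HKD.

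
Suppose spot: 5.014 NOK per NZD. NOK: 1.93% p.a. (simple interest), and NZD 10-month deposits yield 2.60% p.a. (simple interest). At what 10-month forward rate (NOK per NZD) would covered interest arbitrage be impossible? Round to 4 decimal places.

4.9866

T = 10/12 years.
NOK accumulates by 1 + 0.0193×10/12 = 1.0160833.
Growth of 1 NZD over T: 1 + 0.0260×10/12 = 1.0216667.
CIP: F = S · (grow NOK)/(grow NZD) = 5.014 × 1.0160833/1.0216667 = 4.986599 NOK per NZD.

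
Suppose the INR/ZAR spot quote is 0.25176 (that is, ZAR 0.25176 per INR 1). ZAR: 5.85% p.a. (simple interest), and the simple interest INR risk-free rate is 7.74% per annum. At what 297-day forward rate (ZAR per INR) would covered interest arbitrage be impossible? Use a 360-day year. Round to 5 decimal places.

T = 297/360 years.
ZAR accumulates by 1 + 0.0585×297/360 = 1.0482625.
INR growth factor: 1 + 0.0774×297/360 = 1.063855.
CIP: F = S · (grow ZAR)/(grow INR) = 0.25176 × 1.0482625/1.063855 = 0.2480701 ZAR per INR.

0.24807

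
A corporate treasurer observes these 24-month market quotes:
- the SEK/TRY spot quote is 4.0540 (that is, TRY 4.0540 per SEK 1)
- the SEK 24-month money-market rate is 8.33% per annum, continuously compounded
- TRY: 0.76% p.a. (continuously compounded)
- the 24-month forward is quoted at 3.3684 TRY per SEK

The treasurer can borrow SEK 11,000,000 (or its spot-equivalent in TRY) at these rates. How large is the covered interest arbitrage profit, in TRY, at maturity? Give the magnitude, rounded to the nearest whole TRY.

T = 2 years.
Keep in SEK, deliver into the forward: 11,000,000·1.1812816581·3.3684 = TRY 43,769,320.51.
Swap to TRY now, deposit: 11,000,000·4.0540·1.0153161075 = TRY 45,277,006.50.
The quoted forward undervalues SEK, so borrow SEK, convert to TRY at spot, deposit the TRY at 0.76%, and buy SEK forward at 3.3684 to cover the loan.
Arbitrage profit = |43,769,320.51 − 45,277,006.50| = TRY 1,507,686.

TRY 1,507,686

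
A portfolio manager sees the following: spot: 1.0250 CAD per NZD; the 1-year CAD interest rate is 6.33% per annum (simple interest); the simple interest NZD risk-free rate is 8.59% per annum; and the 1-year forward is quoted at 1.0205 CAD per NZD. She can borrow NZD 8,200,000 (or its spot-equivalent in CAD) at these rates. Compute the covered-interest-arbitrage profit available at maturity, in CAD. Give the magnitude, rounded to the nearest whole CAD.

CAD 149,883

T = 1 year.
Route A — deposit NZD, sell forward: 8,200,000 × 1.085900 × 1.0205 = CAD 9,086,919.79.
Route B — convert at spot, deposit CAD: 8,200,000 × 1.0250 × 1.063300 = CAD 8,937,036.50.
The quoted forward overvalues NZD, so borrow CAD, buy NZD at spot, deposit the NZD at 8.59%, and sell the proceeds forward at 1.0205.
Arbitrage profit = |9,086,919.79 − 8,937,036.50| = CAD 149,883.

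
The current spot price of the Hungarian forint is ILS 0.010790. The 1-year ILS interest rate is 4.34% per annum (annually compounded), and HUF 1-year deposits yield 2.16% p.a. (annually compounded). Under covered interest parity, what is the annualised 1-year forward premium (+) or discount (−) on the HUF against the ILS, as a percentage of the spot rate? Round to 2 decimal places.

T = 1 year.
CIP forward (ILS per HUF) = 0.01079 × 1.043400/1.021600 = 0.011020249.
(F − S)/S ÷ T = (0.011020249 − 0.01079)/0.01079/1 = 0.021339 → 2.13%.

+2.13%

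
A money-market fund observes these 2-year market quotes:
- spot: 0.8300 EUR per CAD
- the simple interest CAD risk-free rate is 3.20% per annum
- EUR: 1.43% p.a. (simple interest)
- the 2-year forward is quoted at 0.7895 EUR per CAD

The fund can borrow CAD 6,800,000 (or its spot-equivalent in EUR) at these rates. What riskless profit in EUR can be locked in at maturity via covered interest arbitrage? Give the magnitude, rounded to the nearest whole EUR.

EUR 93,228

T = 2 years.
Route A — deposit CAD, sell forward: 6,800,000 × 1.064000 × 0.7895 = EUR 5,712,190.40.
Route B — convert at spot, deposit EUR: 6,800,000 × 0.8300 × 1.028600 = EUR 5,805,418.40.
The quoted forward undervalues CAD, so borrow CAD, convert to EUR at spot, deposit the EUR at 1.43%, and buy CAD forward at 0.7895 to cover the loan.
The gap between the two covered legs is EUR 93,228.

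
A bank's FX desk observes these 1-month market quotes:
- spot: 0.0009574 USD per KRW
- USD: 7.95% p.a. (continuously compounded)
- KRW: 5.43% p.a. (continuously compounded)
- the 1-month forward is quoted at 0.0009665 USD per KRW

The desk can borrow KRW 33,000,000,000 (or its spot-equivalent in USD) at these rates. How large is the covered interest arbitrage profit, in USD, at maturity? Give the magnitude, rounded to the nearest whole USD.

T = 1/12 years.
Invest the KRW and cover forward: 33,000,000,000 × 1.0045352533 × 0.0009665 = USD 32,039,149.64.
Convert at spot and invest in USD: 33,000,000,000 × 0.0009574 × 1.0066469939 = USD 31,804,206.45.
The quoted forward overvalues KRW, so borrow USD, buy KRW at spot, deposit the KRW at 5.43%, and sell the proceeds forward at 0.0009665.
The gap between the two covered legs is USD 234,943.

USD 234,943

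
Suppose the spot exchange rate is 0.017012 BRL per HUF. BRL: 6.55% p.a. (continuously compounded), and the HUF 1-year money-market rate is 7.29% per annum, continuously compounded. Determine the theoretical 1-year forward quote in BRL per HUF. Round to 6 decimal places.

0.016887

T = 1 year.
BRL growth factor: e^(0.0655×1) = 1.0676927.
HUF growth factor: e^(0.0729×1) = 1.075623.
CIP: F = S · (grow BRL)/(grow HUF) = 0.017012 × 1.0676927/1.075623 = 0.01688657 BRL per HUF.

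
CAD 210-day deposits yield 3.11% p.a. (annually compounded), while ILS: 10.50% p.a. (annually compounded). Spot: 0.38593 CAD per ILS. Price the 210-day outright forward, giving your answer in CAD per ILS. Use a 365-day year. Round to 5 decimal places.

T = 210/365 years.
CAD growth factor: (1 + 0.0311)^(210/365) = 1.0177767.
Growth of 1 ILS over T: (1 + 0.1050)^(210/365) = 1.0591273.
CIP: F = S · (grow CAD)/(grow ILS) = 0.38593 × 1.0177767/1.0591273 = 0.3708625 CAD per ILS.

0.37086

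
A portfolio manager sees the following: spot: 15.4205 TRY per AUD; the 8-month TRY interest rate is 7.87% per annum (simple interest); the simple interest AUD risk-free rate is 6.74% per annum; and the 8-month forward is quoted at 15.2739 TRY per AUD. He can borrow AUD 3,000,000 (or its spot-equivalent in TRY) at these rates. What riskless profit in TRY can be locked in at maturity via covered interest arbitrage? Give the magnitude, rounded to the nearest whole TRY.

T = 8/12 years.
Keep in AUD, deliver into the forward: 3,000,000·1.0449333333·15.2739 = TRY 47,880,621.72.
Swap to TRY now, deposit: 3,000,000·15.4205·1.0524666667 = TRY 48,688,686.70.
The quoted forward undervalues AUD, so borrow AUD, convert to TRY at spot, deposit the TRY at 7.87%, and buy AUD forward at 15.2739 to cover the loan.
The gap between the two covered legs is TRY 808,065.

TRY 808,065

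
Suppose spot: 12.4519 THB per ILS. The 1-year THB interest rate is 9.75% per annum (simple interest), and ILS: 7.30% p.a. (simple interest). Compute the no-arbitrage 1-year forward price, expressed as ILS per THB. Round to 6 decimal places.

0.078516

T = 1 year.
THB accumulates by 1 + 0.0975×1 = 1.097500.
ILS accumulates by 1 + 0.0730×1 = 1.073000.
CIP: F = S · (grow THB)/(grow ILS) = 12.4519 × 1.097500/1.073000 = 12.73622 THB per ILS.
Invert for ILS per THB: 1 / 12.73622 = 0.078516.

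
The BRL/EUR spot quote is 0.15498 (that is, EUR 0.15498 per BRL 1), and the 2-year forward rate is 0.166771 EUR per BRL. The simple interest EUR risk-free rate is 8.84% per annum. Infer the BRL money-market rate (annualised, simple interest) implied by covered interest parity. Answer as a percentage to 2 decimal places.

T = 2 years.
F/S = 0.166771/0.15498 = 1.0760808 = (growth of EUR) / (growth of BRL).
EUR growth factor: 1 + 0.0884×2 = 1.176800.
So the BRL growth factor = 1.0935982.
(1.0935982 − 1)/T = 0.046799, i.e. 4.68%.

4.68%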